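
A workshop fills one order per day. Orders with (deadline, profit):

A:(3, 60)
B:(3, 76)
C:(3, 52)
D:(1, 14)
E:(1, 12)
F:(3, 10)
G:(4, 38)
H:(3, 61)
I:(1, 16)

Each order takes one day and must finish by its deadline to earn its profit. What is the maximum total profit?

Profit order: B=76 H=61 A=60 C=52 G=38 I=16 D=14 E=12 F=10
Assign: B→slot 3, H→slot 2, A→slot 1, C skipped, G→slot 4, I skipped, D skipped, E skipped, F skipped.
Slots: [1:A] [2:H] [3:B] [4:G]
Profit = 60 + 61 + 76 + 38 = 235

235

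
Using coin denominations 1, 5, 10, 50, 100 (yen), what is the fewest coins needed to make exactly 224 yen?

Use the largest denomination that fits, subtract, and repeat.
224 − 2×100→24 − 2×10→4 − 4×1→0
Total coins = 2 + 2 + 4 = 8

8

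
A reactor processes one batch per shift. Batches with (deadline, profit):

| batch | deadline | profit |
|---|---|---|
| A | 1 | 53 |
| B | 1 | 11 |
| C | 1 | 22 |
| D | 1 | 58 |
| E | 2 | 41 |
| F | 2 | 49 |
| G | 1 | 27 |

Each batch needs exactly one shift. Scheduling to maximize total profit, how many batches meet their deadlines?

2

Take jobs in profit order; each goes to the latest open slot no later than its deadline.
Profit order: D=58 A=53 F=49 E=41 G=27 C=22 B=11
Assign: D→slot 1, A skipped, F→slot 2, E skipped, G skipped, C skipped, B skipped.
Slots: [1:D] [2:F]
2 of 7 scheduled.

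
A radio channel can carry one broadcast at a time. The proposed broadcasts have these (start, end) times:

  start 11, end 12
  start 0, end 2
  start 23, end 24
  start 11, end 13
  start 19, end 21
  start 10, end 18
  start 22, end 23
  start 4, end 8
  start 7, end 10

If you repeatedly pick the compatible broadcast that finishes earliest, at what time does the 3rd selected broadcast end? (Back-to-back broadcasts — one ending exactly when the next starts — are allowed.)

Sort by end time and greedily take each interval whose start is ≥ the last chosen end.
By end time: (0,2), (4,8), (7,10), (11,12), (11,13), (10,18), (19,21), (22,23), (23,24).
Pick (0,2); next start ≥ 2 → (4,8); next start ≥ 8 → (11,12); next start ≥ 12 → (19,21); next start ≥ 21 → (22,23); next start ≥ 23 → (23,24).
Selected: (0,2) (4,8) (11,12) (19,21) (22,23) (23,24)

12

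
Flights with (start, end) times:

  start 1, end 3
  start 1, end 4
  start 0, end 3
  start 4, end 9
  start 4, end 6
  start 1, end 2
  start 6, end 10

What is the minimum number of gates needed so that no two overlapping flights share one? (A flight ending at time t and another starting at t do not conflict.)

4

The answer is the maximum number of intervals overlapping at any instant.
starts: [0, 1, 1, 1, 4, 4, 6]
ends:   [2, 3, 3, 4, 6, 9, 10]
s0→1 s1→2 s1→3 s1→4  — peak 4.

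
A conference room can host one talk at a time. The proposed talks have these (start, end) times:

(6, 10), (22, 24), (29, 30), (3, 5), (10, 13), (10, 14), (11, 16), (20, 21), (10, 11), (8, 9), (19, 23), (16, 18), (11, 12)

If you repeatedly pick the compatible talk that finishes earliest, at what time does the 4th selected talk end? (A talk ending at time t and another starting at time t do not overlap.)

Sort by end time and greedily take each interval whose start is ≥ the last chosen end.
Sorted by end: (3,5)  (8,9)  (6,10)  (10,11)  (11,12)  (10,13)  (10,14)  (11,16)  (16,18)  (20,21)  (19,23)  (22,24)  (29,30)
take (3,5); take (8,9); skip (6,10); take (10,11); take (11,12); skip (10,13); skip (10,14); take (16,18); take (20,21); take (22,24); take (29,30).
Selected: (3,5) (8,9) (10,11) (11,12) (16,18) (20,21) (22,24) (29,30)

12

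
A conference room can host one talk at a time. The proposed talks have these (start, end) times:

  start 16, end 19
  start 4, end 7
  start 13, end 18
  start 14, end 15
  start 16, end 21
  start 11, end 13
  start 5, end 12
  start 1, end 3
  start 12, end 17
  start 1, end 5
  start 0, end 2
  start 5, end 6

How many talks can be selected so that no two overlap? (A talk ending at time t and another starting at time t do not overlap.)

5

By end time: (0,2), (1,3), (1,5), (5,6), (4,7), (5,12), (11,13), (14,15), (12,17), (13,18), (16,19), (16,21).
Pick (0,2); next start ≥ 2 → (5,6); next start ≥ 6 → (11,13); next start ≥ 13 → (14,15); next start ≥ 15 → (16,19).
Selected 5 talks.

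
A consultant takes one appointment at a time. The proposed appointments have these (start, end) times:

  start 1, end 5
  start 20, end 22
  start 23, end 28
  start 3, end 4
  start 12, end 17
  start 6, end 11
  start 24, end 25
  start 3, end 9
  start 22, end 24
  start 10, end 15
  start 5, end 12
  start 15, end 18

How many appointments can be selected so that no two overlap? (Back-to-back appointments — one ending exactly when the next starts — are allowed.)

6

Order by finish time; keep every interval that doesn't clash with the previous kept one.
Sorted by end: (3,4)  (1,5)  (3,9)  (6,11)  (5,12)  (10,15)  (12,17)  (15,18)  (20,22)  (22,24)  (24,25)  (23,28)
take (3,4); skip (1,5); skip (3,9); take (6,11); skip (10,15); take (12,17); take (20,22); take (22,24); take (24,25).
Selected 6 appointments.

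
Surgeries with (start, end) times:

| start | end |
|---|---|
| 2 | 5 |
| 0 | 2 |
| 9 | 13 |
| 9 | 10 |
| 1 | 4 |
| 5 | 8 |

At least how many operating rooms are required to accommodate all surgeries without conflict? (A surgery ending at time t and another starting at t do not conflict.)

2

starts: [0, 1, 2, 5, 9, 9]
ends:   [2, 4, 5, 8, 10, 13]
s0→1 s1→2  — peak 2.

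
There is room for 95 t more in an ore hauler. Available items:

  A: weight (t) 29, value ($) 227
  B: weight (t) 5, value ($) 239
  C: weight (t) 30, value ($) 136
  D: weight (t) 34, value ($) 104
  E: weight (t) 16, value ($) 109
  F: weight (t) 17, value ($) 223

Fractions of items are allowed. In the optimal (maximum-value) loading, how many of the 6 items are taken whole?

4

Sort by value per unit weight and fill in that order.
Order: B (239/5=47.80) > F (223/17=13.12) > A (227/29=7.83) > E (109/16=6.81) > C (136/30=4.53) > D (104/34=3.06)
Fill: take B (5 @ 239) → take F (17 @ 223) → take A (29 @ 227) → take E (16 @ 109) → take 28/30 of C → 126.93; 95/95 used.
4 item(s) taken whole; one partial (take 28/30 of C).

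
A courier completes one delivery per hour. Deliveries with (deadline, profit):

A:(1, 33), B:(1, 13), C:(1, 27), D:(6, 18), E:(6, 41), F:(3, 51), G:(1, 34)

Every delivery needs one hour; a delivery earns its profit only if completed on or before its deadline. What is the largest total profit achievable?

144

Take jobs in profit order; each goes to the latest open slot no later than its deadline.
By profit: F(d3,51), E(d6,41), G(d1,34), A(d1,33), C(d1,27), D(d6,18), B(d1,13)
F→slot 3; E→slot 6; G→slot 1; A skipped; C skipped; D→slot 5; B skipped.
Profit = 34 + 51 + 18 + 41 = 144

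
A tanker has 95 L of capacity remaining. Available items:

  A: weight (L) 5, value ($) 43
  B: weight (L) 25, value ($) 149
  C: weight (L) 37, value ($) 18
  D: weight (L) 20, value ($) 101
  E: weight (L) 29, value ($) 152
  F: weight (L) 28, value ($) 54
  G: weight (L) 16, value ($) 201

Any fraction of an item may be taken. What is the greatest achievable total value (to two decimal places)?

Sort by value per unit weight and fill in that order.
Order: G (201/16=12.56) > A (43/5=8.60) > B (149/25=5.96) > E (152/29=5.24) > D (101/20=5.05) > F (54/28=1.93) > C (18/37=0.49)
Fill: take G (16 @ 201) → take A (5 @ 43) → take B (25 @ 149) → take E (29 @ 152) → take D (20 @ 101); 95/95 used.
Total value = 646.00

646.00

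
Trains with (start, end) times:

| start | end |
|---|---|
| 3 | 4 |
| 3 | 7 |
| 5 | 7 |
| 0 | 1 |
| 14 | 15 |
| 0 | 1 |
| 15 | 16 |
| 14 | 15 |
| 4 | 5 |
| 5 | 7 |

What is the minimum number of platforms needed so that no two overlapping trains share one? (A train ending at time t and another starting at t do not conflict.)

The answer is the maximum number of intervals overlapping at any instant.
Events (time:±→running): 0:+→1 0:+→2 1:-→1 1:-→0 3:+→1 3:+→2 4:-→1 4:+→2 5:-→1 5:+→2 5:+→3 … peak 3.

3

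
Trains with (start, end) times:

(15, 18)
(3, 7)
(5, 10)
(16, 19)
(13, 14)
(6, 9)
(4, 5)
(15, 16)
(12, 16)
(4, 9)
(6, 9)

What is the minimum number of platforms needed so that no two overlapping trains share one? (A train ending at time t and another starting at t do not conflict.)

The answer is the maximum number of intervals overlapping at any instant.
Events (time:±→running): 3:+→1 4:+→2 4:+→3 5:-→2 5:+→3 6:+→4 6:+→5 … peak 5.

5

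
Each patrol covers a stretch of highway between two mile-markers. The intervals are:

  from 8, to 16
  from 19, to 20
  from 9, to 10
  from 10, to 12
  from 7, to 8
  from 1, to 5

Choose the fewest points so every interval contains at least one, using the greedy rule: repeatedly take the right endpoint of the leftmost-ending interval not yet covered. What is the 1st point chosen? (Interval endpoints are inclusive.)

5

Sort by right endpoint; whenever an interval is uncovered, place a point at its right end.
By right end: [1,5]  [7,8]  [9,10]  [10,12]  [8,16]  [19,20]
[1,5] uncovered → point at 5; [7,8] uncovered → point at 8; [9,10] uncovered → point at 10; [19,20] uncovered → point at 20.
Points: 5, 8, 10, 20 (4 total).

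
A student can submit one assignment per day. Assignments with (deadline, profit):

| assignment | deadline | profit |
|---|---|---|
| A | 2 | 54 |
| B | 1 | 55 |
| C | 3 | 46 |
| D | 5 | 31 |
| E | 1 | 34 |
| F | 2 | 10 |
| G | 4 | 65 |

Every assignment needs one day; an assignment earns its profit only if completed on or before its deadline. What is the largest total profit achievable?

By profit: G(d4,65), B(d1,55), A(d2,54), C(d3,46), E(d1,34), D(d5,31), F(d2,10)
G→slot 4; B→slot 1; A→slot 2; C→slot 3; E skipped; D→slot 5; F skipped.
Profit = 55 + 54 + 46 + 65 + 31 = 251

251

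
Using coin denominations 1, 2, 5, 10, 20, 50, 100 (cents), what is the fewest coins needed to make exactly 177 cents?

5

177 = 1×100 + 1×50 + 1×20 + 1×5 + 1×2
Total coins = 1 + 1 + 1 + 1 + 1 = 5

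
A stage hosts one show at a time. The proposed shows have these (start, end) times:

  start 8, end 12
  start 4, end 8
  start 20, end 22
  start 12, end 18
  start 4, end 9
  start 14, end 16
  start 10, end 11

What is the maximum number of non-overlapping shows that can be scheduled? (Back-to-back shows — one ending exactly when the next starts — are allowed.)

4

Greedy by earliest finish: after sorting by end time, pick each interval compatible with the last pick.
Sorted by end: (4,8)  (4,9)  (10,11)  (8,12)  (14,16)  (12,18)  (20,22)
take (4,8); skip (4,9); take (10,11); skip (8,12); take (14,16); take (20,22).
Selected 4 shows.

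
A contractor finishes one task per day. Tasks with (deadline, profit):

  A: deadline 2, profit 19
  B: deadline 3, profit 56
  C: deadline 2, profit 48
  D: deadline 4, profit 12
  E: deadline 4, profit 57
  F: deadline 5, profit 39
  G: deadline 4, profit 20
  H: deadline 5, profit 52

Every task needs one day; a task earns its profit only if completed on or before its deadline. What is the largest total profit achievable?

Profit order: E=57 B=56 H=52 C=48 F=39 G=20 A=19 D=12
Assign: E→slot 4, B→slot 3, H→slot 5, C→slot 2, F→slot 1, G skipped, A skipped, D skipped.
Slots: [1:F] [2:C] [3:B] [4:E] [5:H]
Profit = 39 + 48 + 56 + 57 + 52 = 252

252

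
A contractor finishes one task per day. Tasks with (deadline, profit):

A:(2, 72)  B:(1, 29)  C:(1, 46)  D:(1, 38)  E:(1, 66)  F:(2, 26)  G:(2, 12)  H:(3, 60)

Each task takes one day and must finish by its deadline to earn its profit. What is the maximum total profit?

198

By profit: A(d2,72), E(d1,66), H(d3,60), C(d1,46), D(d1,38), B(d1,29), F(d2,26), G(d2,12)
A→slot 2; E→slot 1; H→slot 3; C skipped; D skipped; B skipped; F skipped; G skipped.
Profit = 66 + 72 + 60 = 198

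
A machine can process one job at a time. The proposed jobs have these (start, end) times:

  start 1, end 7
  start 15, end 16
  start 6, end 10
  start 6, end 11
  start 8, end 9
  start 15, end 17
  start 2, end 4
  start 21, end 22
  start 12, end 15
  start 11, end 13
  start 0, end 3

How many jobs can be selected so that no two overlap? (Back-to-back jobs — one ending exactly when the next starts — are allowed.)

5

Order by finish time; keep every interval that doesn't clash with the previous kept one.
Sorted by end: (0,3)  (2,4)  (1,7)  (8,9)  (6,10)  (6,11)  (11,13)  (12,15)  (15,16)  (15,17)  (21,22)
take (0,3); skip (2,4); skip (1,7); take (8,9); skip (6,11); take (11,13); take (15,16); skip (15,17); take (21,22).
Selected 5 jobs.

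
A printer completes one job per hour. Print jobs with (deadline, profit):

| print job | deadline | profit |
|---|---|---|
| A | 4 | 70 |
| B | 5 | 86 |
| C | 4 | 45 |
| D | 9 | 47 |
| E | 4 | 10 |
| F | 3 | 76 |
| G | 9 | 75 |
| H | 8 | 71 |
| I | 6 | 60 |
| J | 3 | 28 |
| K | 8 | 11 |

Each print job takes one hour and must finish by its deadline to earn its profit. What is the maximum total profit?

558

Sort by profit descending; place each in the latest free slot ≤ its deadline.
By profit: B(d5,86), F(d3,76), G(d9,75), H(d8,71), A(d4,70), I(d6,60), D(d9,47), C(d4,45), J(d3,28), K(d8,11), E(d4,10)
B→slot 5; F→slot 3; G→slot 9; H→slot 8; A→slot 4; I→slot 6; D→slot 7; C→slot 2; J→slot 1; K skipped; E skipped.
Profit = 28 + 45 + 76 + 70 + 86 + 60 + 47 + 71 + 75 = 558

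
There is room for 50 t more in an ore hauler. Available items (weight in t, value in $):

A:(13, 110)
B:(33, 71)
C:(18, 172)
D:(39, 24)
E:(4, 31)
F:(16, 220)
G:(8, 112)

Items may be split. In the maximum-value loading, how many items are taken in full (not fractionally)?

Order: G (112/8=14.00) > F (220/16=13.75) > C (172/18=9.56) > A (110/13=8.46) > E (31/4=7.75) > B (71/33=2.15) > D (24/39=0.62)
Fill: take G (8 @ 112) → take F (16 @ 220) → take C (18 @ 172) → take 8/13 of A → 67.69; 50/50 used.
3 item(s) taken whole; one partial (take 8/13 of A).

3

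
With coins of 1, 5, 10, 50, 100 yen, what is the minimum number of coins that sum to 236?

7

236 − 2×100→36 − 3×10→6 − 1×5→1 − 1×1→0
Total coins = 2 + 3 + 1 + 1 = 7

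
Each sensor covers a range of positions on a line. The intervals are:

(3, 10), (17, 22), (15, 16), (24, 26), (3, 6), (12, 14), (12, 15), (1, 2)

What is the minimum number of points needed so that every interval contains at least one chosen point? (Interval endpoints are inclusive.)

By right end: [1,2]  [3,6]  [3,10]  [12,14]  [12,15]  [15,16]  [17,22]  [24,26]
[1,2] uncovered → point at 2; [3,6] uncovered → point at 6; [12,14] uncovered → point at 14; [15,16] uncovered → point at 16; [17,22] uncovered → point at 22; [24,26] uncovered → point at 26.
Points: 2, 6, 14, 16, 22, 26 (6 total).

6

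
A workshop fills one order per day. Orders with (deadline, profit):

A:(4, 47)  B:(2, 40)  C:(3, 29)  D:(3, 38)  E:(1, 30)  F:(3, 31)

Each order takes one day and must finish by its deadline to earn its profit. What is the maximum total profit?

156

By profit: A(d4,47), B(d2,40), D(d3,38), F(d3,31), E(d1,30), C(d3,29)
A→slot 4; B→slot 2; D→slot 3; F→slot 1; E skipped; C skipped.
Profit = 31 + 40 + 38 + 47 = 156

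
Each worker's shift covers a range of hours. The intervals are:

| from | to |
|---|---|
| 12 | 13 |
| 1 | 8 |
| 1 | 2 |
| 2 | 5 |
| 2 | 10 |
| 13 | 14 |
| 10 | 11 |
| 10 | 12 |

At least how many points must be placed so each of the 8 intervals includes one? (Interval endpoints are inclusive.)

3

Sort by right endpoint; whenever an interval is uncovered, place a point at its right end.
Sorted: [1,2] [2,5] [1,8] [2,10] [10,11] [10,12] [12,13] [13,14]
{[1,2],[2,5],[1,8],[2,10]} hit by 2; {[10,11],[10,12]} hit by 11; {[12,13],[13,14]} hit by 13.
Points: 2, 11, 13 (3 total).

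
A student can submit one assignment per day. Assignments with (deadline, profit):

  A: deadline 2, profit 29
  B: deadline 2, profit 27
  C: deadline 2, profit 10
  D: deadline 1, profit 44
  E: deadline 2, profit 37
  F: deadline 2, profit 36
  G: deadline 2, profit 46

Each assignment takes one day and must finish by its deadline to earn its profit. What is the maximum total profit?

By profit: G(d2,46), D(d1,44), E(d2,37), F(d2,36), A(d2,29), B(d2,27), C(d2,10)
G→slot 2; D→slot 1; E skipped; F skipped; A skipped; B skipped; C skipped.
Profit = 44 + 46 = 90

90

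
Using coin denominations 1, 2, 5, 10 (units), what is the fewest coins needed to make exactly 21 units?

3

21 = 2×10 + 1×1
Total coins = 2 + 1 = 3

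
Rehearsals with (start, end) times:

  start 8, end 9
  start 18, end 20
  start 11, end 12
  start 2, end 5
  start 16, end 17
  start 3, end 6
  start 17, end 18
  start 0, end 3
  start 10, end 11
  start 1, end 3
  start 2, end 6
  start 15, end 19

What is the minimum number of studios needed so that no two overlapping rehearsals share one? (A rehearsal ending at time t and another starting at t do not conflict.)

The answer is the maximum number of intervals overlapping at any instant.
Events (time:±→running): 0:+→1 1:+→2 2:+→3 2:+→4 … peak 4.

4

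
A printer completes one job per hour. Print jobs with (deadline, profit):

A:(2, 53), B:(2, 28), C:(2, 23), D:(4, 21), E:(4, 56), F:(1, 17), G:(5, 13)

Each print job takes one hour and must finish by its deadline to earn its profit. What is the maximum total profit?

171

Profit order: E=56 A=53 B=28 C=23 D=21 F=17 G=13
Assign: E→slot 4, A→slot 2, B→slot 1, C skipped, D→slot 3, F skipped, G→slot 5.
Slots: [1:B] [2:A] [3:D] [4:E] [5:G]
Profit = 28 + 53 + 21 + 56 + 13 = 171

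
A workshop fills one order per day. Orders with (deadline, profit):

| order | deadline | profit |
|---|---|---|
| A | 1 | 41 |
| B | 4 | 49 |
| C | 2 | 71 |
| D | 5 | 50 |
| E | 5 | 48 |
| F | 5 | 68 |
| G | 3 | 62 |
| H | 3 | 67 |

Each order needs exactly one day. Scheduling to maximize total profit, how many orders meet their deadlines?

5

Take jobs in profit order; each goes to the latest open slot no later than its deadline.
Profit order: C=71 F=68 H=67 G=62 D=50 B=49 E=48 A=41
Assign: C→slot 2, F→slot 5, H→slot 3, G→slot 1, D→slot 4, B skipped, E skipped, A skipped.
Slots: [1:G] [2:C] [3:H] [4:D] [5:F]
5 of 8 scheduled.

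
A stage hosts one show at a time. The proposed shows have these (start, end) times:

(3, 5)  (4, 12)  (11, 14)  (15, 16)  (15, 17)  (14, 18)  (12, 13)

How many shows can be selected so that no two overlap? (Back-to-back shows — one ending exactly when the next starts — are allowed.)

By end time: (3,5), (4,12), (12,13), (11,14), (15,16), (15,17), (14,18).
Pick (3,5); next start ≥ 5 → (12,13); next start ≥ 13 → (15,16).
Selected 3 shows.

3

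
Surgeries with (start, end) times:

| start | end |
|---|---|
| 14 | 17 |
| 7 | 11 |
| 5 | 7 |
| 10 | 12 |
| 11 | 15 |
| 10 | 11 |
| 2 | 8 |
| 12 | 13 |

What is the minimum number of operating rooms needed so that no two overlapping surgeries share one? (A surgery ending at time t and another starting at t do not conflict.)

The answer is the maximum number of intervals overlapping at any instant.
starts: [2, 5, 7, 10, 10, 11, 12, 14]
ends:   [7, 8, 11, 11, 12, 13, 15, 17]
s2→1 s5→2 e7→1 s7→2 e8→1 s10→2 s10→3  — peak 3.

3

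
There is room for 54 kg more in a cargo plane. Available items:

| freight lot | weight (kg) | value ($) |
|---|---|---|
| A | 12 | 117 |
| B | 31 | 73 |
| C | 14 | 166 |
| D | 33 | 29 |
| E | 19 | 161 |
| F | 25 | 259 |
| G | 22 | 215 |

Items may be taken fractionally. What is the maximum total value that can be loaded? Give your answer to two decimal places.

Greedy by value/weight ratio, highest first.
Ratios (sorted): C 11.86, F 10.36, G 9.77, A 9.75, E 8.47, B 2.35, D 0.88
take C (14 @ 166); take F (25 @ 259); take 15/22 of G → 146.59. Capacity used 54/54.
Total value = 571.59

571.59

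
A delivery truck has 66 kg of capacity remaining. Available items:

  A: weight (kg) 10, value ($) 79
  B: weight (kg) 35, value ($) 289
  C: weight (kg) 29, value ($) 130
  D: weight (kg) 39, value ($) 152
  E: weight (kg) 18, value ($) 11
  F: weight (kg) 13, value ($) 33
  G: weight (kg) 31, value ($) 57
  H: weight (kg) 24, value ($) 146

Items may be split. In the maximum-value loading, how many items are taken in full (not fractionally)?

2

Sort by value per unit weight and fill in that order.
Order: B (289/35=8.26) > A (79/10=7.90) > H (146/24=6.08) > C (130/29=4.48) > D (152/39=3.90) > F (33/13=2.54) > G (57/31=1.84) > E (11/18=0.61)
Fill: take B (35 @ 289) → take A (10 @ 79) → take 21/24 of H → 127.75; 66/66 used.
2 item(s) taken whole; one partial (take 21/24 of H).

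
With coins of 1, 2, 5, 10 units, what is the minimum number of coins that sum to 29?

29 − 2×10→9 − 1×5→4 − 2×2→0
Total coins = 2 + 1 + 2 = 5

5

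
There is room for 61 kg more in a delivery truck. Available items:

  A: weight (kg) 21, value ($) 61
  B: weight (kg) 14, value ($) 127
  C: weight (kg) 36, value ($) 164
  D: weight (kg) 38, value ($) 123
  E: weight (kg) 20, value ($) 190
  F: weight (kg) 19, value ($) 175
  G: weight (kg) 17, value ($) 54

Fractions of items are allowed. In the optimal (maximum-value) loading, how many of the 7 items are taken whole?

Order: E (190/20=9.50) > F (175/19=9.21) > B (127/14=9.07) > C (164/36=4.56) > D (123/38=3.24) > G (54/17=3.18) > A (61/21=2.90)
Fill: take E (20 @ 190) → take F (19 @ 175) → take B (14 @ 127) → take 8/36 of C → 36.44; 61/61 used.
3 item(s) taken whole; one partial (take 8/36 of C).

3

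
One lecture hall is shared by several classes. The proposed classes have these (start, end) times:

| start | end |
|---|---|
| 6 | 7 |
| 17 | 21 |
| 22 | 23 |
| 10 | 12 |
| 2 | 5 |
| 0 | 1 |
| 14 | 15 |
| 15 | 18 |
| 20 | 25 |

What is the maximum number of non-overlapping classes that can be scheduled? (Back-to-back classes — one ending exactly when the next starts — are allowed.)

Sorted by end: (0,1)  (2,5)  (6,7)  (10,12)  (14,15)  (15,18)  (17,21)  (22,23)  (20,25)
take (0,1); take (2,5); take (6,7); take (10,12); take (14,15); take (15,18); take (22,23); skip (20,25).
Selected 7 classes.

7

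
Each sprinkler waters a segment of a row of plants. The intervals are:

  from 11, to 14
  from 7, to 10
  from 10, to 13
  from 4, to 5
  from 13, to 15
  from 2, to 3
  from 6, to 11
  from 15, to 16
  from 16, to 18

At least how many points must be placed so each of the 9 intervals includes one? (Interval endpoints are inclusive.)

Sort by right endpoint; whenever an interval is uncovered, place a point at its right end.
Sorted: [2,3] [4,5] [7,10] [6,11] [10,13] [11,14] [13,15] [15,16] [16,18]
{[2,3]} hit by 3; {[4,5]} hit by 5; {[7,10],[6,11],[10,13]} hit by 10; {[11,14],[13,15]} hit by 14; {[15,16],[16,18]} hit by 16.
Points: 3, 5, 10, 14, 16 (5 total).

5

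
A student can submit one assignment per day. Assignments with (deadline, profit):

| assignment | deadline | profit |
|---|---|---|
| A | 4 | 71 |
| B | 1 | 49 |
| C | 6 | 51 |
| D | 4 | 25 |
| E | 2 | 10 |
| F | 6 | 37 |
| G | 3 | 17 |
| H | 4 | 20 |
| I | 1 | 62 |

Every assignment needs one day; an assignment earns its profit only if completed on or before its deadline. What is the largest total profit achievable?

266

By profit: A(d4,71), I(d1,62), C(d6,51), B(d1,49), F(d6,37), D(d4,25), H(d4,20), G(d3,17), E(d2,10)
A→slot 4; I→slot 1; C→slot 6; B skipped; F→slot 5; D→slot 3; H→slot 2; G skipped; E skipped.
Profit = 62 + 20 + 25 + 71 + 37 + 51 = 266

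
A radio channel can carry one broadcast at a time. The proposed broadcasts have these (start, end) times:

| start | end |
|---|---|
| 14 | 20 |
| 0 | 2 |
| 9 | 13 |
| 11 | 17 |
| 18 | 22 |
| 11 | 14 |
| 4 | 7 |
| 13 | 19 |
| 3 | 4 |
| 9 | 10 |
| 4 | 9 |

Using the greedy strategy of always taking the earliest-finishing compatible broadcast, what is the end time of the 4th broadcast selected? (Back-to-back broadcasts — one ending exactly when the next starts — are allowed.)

Order by finish time; keep every interval that doesn't clash with the previous kept one.
By end time: (0,2), (3,4), (4,7), (4,9), (9,10), (9,13), (11,14), (11,17), (13,19), (14,20), (18,22).
Pick (0,2); next start ≥ 2 → (3,4); next start ≥ 4 → (4,7); next start ≥ 7 → (9,10); next start ≥ 10 → (11,14); next start ≥ 14 → (14,20).
Selected: (0,2) (3,4) (4,7) (9,10) (11,14) (14,20)

10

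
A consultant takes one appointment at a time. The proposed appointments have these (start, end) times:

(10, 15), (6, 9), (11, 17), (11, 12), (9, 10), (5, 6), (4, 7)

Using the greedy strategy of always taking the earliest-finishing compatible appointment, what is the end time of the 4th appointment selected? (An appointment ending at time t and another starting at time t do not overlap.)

12

Order by finish time; keep every interval that doesn't clash with the previous kept one.
Sorted by end: (5,6)  (4,7)  (6,9)  (9,10)  (11,12)  (10,15)  (11,17)
take (5,6); take (6,9); take (9,10); take (11,12); skip (11,17).
Selected: (5,6) (6,9) (9,10) (11,12)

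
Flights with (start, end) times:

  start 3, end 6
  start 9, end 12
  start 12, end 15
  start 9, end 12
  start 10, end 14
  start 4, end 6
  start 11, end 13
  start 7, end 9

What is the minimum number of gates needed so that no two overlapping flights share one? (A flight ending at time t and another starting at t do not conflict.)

Count concurrent intervals with a sweep; the peak is the room count.
Events (time:±→running): 3:+→1 4:+→2 6:-→1 6:-→0 7:+→1 9:-→0 9:+→1 9:+→2 10:+→3 11:+→4 … peak 4.

4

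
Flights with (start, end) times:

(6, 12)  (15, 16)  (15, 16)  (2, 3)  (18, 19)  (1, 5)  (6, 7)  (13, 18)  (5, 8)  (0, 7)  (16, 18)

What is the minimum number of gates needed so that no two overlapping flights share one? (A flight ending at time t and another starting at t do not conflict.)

4

The answer is the maximum number of intervals overlapping at any instant.
starts: [0, 1, 2, 5, 6, 6, 13, 15, 15, 16, 18]
ends:   [3, 5, 7, 7, 8, 12, 16, 16, 18, 18, 19]
s0→1 s1→2 s2→3 e3→2 e5→1 s5→2 s6→3 s6→4  — peak 4.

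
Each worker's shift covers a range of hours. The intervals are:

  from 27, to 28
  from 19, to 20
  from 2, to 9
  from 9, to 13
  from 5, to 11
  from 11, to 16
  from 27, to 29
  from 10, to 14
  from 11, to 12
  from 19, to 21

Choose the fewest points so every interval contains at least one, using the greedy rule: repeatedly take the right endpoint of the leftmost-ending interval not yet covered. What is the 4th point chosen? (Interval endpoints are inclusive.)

28

By right end: [2,9]  [5,11]  [11,12]  [9,13]  [10,14]  [11,16]  [19,20]  [19,21]  [27,28]  [27,29]
[2,9] uncovered → point at 9; [11,12] uncovered → point at 12; [19,20] uncovered → point at 20; [27,28] uncovered → point at 28.
Points: 9, 12, 20, 28 (4 total).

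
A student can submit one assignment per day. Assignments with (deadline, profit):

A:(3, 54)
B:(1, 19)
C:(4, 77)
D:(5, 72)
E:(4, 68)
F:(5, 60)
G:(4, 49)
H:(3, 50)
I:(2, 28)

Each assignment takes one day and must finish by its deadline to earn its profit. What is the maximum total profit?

Take jobs in profit order; each goes to the latest open slot no later than its deadline.
Profit order: C=77 D=72 E=68 F=60 A=54 H=50 G=49 I=28 B=19
Assign: C→slot 4, D→slot 5, E→slot 3, F→slot 2, A→slot 1, H skipped, G skipped, I skipped, B skipped.
Slots: [1:A] [2:F] [3:E] [4:C] [5:D]
Profit = 54 + 60 + 68 + 77 + 72 = 331

331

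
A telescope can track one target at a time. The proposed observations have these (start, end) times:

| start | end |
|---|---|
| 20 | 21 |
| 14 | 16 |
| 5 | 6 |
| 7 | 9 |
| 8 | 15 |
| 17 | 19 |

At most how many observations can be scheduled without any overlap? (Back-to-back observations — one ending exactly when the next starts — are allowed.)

Order by finish time; keep every interval that doesn't clash with the previous kept one.
Sorted by end: (5,6)  (7,9)  (8,15)  (14,16)  (17,19)  (20,21)
take (5,6); take (7,9); take (14,16); take (17,19); take (20,21).
Selected 5 observations.

5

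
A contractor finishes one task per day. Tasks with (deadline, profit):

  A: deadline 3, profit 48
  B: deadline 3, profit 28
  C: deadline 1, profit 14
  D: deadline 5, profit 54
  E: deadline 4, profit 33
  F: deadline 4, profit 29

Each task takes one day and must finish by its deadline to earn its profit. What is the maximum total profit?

Take jobs in profit order; each goes to the latest open slot no later than its deadline.
By profit: D(d5,54), A(d3,48), E(d4,33), F(d4,29), B(d3,28), C(d1,14)
D→slot 5; A→slot 3; E→slot 4; F→slot 2; B→slot 1; C skipped.
Profit = 28 + 29 + 48 + 33 + 54 = 192

192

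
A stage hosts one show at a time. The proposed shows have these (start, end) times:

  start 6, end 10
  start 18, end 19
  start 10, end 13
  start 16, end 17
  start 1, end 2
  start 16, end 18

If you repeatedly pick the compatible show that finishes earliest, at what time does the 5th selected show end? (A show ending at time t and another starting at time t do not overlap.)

Order by finish time; keep every interval that doesn't clash with the previous kept one.
Sorted by end: (1,2)  (6,10)  (10,13)  (16,17)  (16,18)  (18,19)
take (1,2); take (6,10); take (10,13); take (16,17); take (18,19).
Selected: (1,2) (6,10) (10,13) (16,17) (18,19)

19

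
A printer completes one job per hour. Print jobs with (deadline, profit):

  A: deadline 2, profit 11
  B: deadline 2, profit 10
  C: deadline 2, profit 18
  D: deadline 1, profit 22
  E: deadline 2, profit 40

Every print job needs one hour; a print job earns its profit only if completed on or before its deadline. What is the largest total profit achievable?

62

By profit: E(d2,40), D(d1,22), C(d2,18), A(d2,11), B(d2,10)
E→slot 2; D→slot 1; C skipped; A skipped; B skipped.
Profit = 22 + 40 = 62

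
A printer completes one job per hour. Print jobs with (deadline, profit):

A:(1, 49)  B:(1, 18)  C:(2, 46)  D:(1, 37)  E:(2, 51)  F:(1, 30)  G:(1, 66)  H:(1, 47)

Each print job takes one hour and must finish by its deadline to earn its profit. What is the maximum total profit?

Sort by profit descending; place each in the latest free slot ≤ its deadline.
Profit order: G=66 E=51 A=49 H=47 C=46 D=37 F=30 B=18
Assign: G→slot 1, E→slot 2, A skipped, H skipped, C skipped, D skipped, F skipped, B skipped.
Slots: [1:G] [2:E]
Profit = 66 + 51 = 117

117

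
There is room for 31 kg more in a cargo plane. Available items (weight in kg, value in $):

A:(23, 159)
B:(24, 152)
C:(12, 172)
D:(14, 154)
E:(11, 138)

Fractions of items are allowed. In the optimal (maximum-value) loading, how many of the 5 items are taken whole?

2

Sort by value per unit weight and fill in that order.
Ratios (sorted): C 14.33, E 12.55, D 11.00, A 6.91, B 6.33
take C (12 @ 172); take E (11 @ 138); take 8/14 of D → 88.00. Capacity used 31/31.
2 item(s) taken whole; one partial (take 8/14 of D).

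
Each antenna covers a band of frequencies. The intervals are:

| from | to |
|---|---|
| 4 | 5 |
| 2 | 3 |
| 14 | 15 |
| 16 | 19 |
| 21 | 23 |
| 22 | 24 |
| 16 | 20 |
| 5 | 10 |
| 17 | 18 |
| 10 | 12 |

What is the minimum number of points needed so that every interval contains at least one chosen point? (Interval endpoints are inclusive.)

6

Sort by right endpoint; whenever an interval is uncovered, place a point at its right end.
Sorted: [2,3] [4,5] [5,10] [10,12] [14,15] [17,18] [16,19] [16,20] [21,23] [22,24]
{[2,3]} hit by 3; {[4,5],[5,10]} hit by 5; {[10,12]} hit by 12; {[14,15]} hit by 15; {[17,18],[16,19],[16,20]} hit by 18; {[21,23],[22,24]} hit by 23.
Points: 3, 5, 12, 15, 18, 23 (6 total).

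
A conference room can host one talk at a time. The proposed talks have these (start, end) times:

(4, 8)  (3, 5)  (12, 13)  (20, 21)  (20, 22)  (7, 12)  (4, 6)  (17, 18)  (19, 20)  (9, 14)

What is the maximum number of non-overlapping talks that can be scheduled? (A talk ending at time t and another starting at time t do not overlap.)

Greedy by earliest finish: after sorting by end time, pick each interval compatible with the last pick.
By end time: (3,5), (4,6), (4,8), (7,12), (12,13), (9,14), (17,18), (19,20), (20,21), (20,22).
Pick (3,5); next start ≥ 5 → (7,12); next start ≥ 12 → (12,13); next start ≥ 13 → (17,18); next start ≥ 18 → (19,20); next start ≥ 20 → (20,21).
Selected 6 talks.

6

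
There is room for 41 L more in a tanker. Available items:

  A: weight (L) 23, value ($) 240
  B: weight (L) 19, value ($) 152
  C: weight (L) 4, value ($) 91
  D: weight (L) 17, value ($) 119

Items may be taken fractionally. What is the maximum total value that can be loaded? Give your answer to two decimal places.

443.00

Sort by value per unit weight and fill in that order.
Order: C (91/4=22.75) > A (240/23=10.43) > B (152/19=8.00) > D (119/17=7.00)
Fill: take C (4 @ 91) → take A (23 @ 240) → take 14/19 of B → 112.00; 41/41 used.
Total value = 443.00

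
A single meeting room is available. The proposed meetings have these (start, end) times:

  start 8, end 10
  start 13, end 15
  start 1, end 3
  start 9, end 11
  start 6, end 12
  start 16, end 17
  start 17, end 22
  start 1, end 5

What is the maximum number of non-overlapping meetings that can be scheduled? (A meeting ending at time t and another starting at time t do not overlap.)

Sort by end time and greedily take each interval whose start is ≥ the last chosen end.
By end time: (1,3), (1,5), (8,10), (9,11), (6,12), (13,15), (16,17), (17,22).
Pick (1,3); next start ≥ 3 → (8,10); next start ≥ 10 → (13,15); next start ≥ 15 → (16,17); next start ≥ 17 → (17,22).
Selected 5 meetings.

5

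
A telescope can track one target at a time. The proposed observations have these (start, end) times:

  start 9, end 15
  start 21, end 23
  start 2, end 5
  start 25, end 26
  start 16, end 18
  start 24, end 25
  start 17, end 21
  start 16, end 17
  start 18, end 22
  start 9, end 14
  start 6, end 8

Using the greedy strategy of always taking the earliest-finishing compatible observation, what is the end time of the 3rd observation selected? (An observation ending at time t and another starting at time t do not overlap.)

By end time: (2,5), (6,8), (9,14), (9,15), (16,17), (16,18), (17,21), (18,22), (21,23), (24,25), (25,26).
Pick (2,5); next start ≥ 5 → (6,8); next start ≥ 8 → (9,14); next start ≥ 14 → (16,17); next start ≥ 17 → (17,21); next start ≥ 21 → (21,23); next start ≥ 23 → (24,25); next start ≥ 25 → (25,26).
Selected: (2,5) (6,8) (9,14) (16,17) (17,21) (21,23) (24,25) (25,26)

14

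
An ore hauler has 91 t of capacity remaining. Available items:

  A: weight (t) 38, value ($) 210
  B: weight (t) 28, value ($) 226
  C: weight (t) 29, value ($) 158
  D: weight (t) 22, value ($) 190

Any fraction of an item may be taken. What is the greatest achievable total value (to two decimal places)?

Greedy by value/weight ratio, highest first.
Order: D (190/22=8.64) > B (226/28=8.07) > A (210/38=5.53) > C (158/29=5.45)
Fill: take D (22 @ 190) → take B (28 @ 226) → take A (38 @ 210) → take 3/29 of C → 16.34; 91/91 used.
Total value = 642.34

642.34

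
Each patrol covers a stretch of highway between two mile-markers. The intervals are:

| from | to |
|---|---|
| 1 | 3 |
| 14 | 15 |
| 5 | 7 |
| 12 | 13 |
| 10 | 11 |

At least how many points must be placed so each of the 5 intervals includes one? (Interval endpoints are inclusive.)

Process intervals by earliest right end; each time one isn't hit yet, stab at its right endpoint.
By right end: [1,3]  [5,7]  [10,11]  [12,13]  [14,15]
[1,3] uncovered → point at 3; [5,7] uncovered → point at 7; [10,11] uncovered → point at 11; [12,13] uncovered → point at 13; [14,15] uncovered → point at 15.
Points: 3, 7, 11, 13, 15 (5 total).

5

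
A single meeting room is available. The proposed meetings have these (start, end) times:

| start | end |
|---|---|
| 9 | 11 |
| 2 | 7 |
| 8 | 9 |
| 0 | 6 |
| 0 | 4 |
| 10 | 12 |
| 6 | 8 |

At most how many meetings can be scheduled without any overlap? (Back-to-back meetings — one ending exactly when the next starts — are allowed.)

4

Sort by end time and greedily take each interval whose start is ≥ the last chosen end.
By end time: (0,4), (0,6), (2,7), (6,8), (8,9), (9,11), (10,12).
Pick (0,4); next start ≥ 4 → (6,8); next start ≥ 8 → (8,9); next start ≥ 9 → (9,11).
Selected 4 meetings.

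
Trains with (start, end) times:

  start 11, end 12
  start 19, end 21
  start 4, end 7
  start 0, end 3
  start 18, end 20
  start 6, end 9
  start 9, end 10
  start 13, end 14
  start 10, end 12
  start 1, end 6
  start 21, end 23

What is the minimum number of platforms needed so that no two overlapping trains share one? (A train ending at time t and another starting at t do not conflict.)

2

The answer is the maximum number of intervals overlapping at any instant.
Events (time:±→running): 0:+→1 1:+→2 … peak 2.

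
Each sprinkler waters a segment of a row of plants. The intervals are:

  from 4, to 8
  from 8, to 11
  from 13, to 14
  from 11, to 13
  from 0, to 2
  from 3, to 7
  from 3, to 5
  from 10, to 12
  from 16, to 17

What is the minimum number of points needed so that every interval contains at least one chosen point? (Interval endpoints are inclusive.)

Process intervals by earliest right end; each time one isn't hit yet, stab at its right endpoint.
By right end: [0,2]  [3,5]  [3,7]  [4,8]  [8,11]  [10,12]  [11,13]  [13,14]  [16,17]
[0,2] uncovered → point at 2; [3,5] uncovered → point at 5; [8,11] uncovered → point at 11; [13,14] uncovered → point at 14; [16,17] uncovered → point at 17.
Points: 2, 5, 11, 14, 17 (5 total).

5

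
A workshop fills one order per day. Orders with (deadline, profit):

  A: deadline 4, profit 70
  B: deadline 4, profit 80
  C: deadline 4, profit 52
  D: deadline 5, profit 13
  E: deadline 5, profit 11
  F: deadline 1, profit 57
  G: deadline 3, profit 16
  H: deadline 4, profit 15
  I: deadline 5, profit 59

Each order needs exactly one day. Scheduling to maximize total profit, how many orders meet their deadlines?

5

Take jobs in profit order; each goes to the latest open slot no later than its deadline.
By profit: B(d4,80), A(d4,70), I(d5,59), F(d1,57), C(d4,52), G(d3,16), H(d4,15), D(d5,13), E(d5,11)
B→slot 4; A→slot 3; I→slot 5; F→slot 1; C→slot 2; G skipped; H skipped; D skipped; E skipped.
5 of 9 scheduled.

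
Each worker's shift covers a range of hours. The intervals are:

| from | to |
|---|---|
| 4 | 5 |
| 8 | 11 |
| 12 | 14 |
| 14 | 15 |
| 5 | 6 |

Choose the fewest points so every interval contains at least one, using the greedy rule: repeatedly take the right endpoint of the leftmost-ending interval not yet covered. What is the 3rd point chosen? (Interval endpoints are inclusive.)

Sort by right endpoint; whenever an interval is uncovered, place a point at its right end.
By right end: [4,5]  [5,6]  [8,11]  [12,14]  [14,15]
[4,5] uncovered → point at 5; [8,11] uncovered → point at 11; [12,14] uncovered → point at 14.
Points: 5, 11, 14 (3 total).

14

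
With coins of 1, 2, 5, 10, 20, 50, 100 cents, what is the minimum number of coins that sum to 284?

7

284 − 2×100→84 − 1×50→34 − 1×20→14 − 1×10→4 − 2×2→0
Total coins = 2 + 1 + 1 + 1 + 2 = 7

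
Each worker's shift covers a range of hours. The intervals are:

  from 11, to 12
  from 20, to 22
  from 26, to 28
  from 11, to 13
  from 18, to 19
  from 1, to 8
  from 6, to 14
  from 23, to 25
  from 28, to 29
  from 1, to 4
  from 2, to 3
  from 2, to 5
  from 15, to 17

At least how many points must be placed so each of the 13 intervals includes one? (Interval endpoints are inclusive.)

7

Process intervals by earliest right end; each time one isn't hit yet, stab at its right endpoint.
Sorted: [2,3] [1,4] [2,5] [1,8] [11,12] [11,13] [6,14] [15,17] [18,19] [20,22] [23,25] [26,28] [28,29]
{[2,3],[1,4],[2,5],[1,8]} hit by 3; {[11,12],[11,13],[6,14]} hit by 12; {[15,17]} hit by 17; {[18,19]} hit by 19; {[20,22]} hit by 22; {[23,25]} hit by 25; {[26,28],[28,29]} hit by 28.
Points: 3, 12, 17, 19, 22, 25, 28 (7 total).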